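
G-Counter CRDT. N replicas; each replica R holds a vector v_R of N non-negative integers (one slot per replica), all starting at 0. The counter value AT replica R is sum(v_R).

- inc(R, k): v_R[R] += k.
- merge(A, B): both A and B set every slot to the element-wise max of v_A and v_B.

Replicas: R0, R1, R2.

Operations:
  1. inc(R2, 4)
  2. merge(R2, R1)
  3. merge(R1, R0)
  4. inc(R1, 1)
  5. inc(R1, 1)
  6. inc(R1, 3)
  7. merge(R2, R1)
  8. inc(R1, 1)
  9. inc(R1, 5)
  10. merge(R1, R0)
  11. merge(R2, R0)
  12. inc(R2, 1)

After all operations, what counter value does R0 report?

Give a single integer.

Op 1: inc R2 by 4 -> R2=(0,0,4) value=4
Op 2: merge R2<->R1 -> R2=(0,0,4) R1=(0,0,4)
Op 3: merge R1<->R0 -> R1=(0,0,4) R0=(0,0,4)
Op 4: inc R1 by 1 -> R1=(0,1,4) value=5
Op 5: inc R1 by 1 -> R1=(0,2,4) value=6
Op 6: inc R1 by 3 -> R1=(0,5,4) value=9
Op 7: merge R2<->R1 -> R2=(0,5,4) R1=(0,5,4)
Op 8: inc R1 by 1 -> R1=(0,6,4) value=10
Op 9: inc R1 by 5 -> R1=(0,11,4) value=15
Op 10: merge R1<->R0 -> R1=(0,11,4) R0=(0,11,4)
Op 11: merge R2<->R0 -> R2=(0,11,4) R0=(0,11,4)
Op 12: inc R2 by 1 -> R2=(0,11,5) value=16

Answer: 15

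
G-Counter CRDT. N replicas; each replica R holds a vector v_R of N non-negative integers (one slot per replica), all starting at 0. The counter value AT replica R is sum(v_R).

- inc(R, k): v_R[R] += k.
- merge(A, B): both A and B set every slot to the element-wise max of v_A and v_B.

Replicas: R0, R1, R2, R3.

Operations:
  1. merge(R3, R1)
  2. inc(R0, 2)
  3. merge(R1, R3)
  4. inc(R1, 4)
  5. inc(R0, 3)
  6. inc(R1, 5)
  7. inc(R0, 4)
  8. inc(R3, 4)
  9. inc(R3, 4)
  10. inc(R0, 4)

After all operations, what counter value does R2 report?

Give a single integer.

Op 1: merge R3<->R1 -> R3=(0,0,0,0) R1=(0,0,0,0)
Op 2: inc R0 by 2 -> R0=(2,0,0,0) value=2
Op 3: merge R1<->R3 -> R1=(0,0,0,0) R3=(0,0,0,0)
Op 4: inc R1 by 4 -> R1=(0,4,0,0) value=4
Op 5: inc R0 by 3 -> R0=(5,0,0,0) value=5
Op 6: inc R1 by 5 -> R1=(0,9,0,0) value=9
Op 7: inc R0 by 4 -> R0=(9,0,0,0) value=9
Op 8: inc R3 by 4 -> R3=(0,0,0,4) value=4
Op 9: inc R3 by 4 -> R3=(0,0,0,8) value=8
Op 10: inc R0 by 4 -> R0=(13,0,0,0) value=13

Answer: 0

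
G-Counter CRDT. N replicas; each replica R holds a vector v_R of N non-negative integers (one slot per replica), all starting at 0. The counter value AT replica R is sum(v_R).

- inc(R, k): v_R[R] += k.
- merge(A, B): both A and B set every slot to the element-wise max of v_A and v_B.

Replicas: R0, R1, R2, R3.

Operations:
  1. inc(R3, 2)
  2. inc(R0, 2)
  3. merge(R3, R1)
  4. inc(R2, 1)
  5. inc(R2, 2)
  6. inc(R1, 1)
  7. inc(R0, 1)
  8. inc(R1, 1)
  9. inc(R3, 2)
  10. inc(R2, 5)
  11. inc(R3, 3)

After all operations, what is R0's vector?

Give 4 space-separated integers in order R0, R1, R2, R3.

Answer: 3 0 0 0

Derivation:
Op 1: inc R3 by 2 -> R3=(0,0,0,2) value=2
Op 2: inc R0 by 2 -> R0=(2,0,0,0) value=2
Op 3: merge R3<->R1 -> R3=(0,0,0,2) R1=(0,0,0,2)
Op 4: inc R2 by 1 -> R2=(0,0,1,0) value=1
Op 5: inc R2 by 2 -> R2=(0,0,3,0) value=3
Op 6: inc R1 by 1 -> R1=(0,1,0,2) value=3
Op 7: inc R0 by 1 -> R0=(3,0,0,0) value=3
Op 8: inc R1 by 1 -> R1=(0,2,0,2) value=4
Op 9: inc R3 by 2 -> R3=(0,0,0,4) value=4
Op 10: inc R2 by 5 -> R2=(0,0,8,0) value=8
Op 11: inc R3 by 3 -> R3=(0,0,0,7) value=7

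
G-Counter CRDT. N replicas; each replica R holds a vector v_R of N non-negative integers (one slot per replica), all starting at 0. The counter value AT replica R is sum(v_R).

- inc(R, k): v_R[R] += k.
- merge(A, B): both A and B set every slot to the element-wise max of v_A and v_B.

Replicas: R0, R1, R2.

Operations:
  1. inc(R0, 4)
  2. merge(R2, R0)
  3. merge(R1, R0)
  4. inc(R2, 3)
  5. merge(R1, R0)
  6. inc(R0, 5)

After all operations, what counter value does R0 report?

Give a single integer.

Op 1: inc R0 by 4 -> R0=(4,0,0) value=4
Op 2: merge R2<->R0 -> R2=(4,0,0) R0=(4,0,0)
Op 3: merge R1<->R0 -> R1=(4,0,0) R0=(4,0,0)
Op 4: inc R2 by 3 -> R2=(4,0,3) value=7
Op 5: merge R1<->R0 -> R1=(4,0,0) R0=(4,0,0)
Op 6: inc R0 by 5 -> R0=(9,0,0) value=9

Answer: 9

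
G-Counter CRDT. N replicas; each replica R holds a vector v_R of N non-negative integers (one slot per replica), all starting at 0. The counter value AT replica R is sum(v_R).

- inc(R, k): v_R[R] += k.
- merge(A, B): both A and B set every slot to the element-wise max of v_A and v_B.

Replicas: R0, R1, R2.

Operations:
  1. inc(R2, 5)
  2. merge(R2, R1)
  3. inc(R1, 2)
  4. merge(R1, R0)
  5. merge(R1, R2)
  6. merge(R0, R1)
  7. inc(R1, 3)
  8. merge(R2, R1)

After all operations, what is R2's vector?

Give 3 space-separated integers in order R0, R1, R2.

Op 1: inc R2 by 5 -> R2=(0,0,5) value=5
Op 2: merge R2<->R1 -> R2=(0,0,5) R1=(0,0,5)
Op 3: inc R1 by 2 -> R1=(0,2,5) value=7
Op 4: merge R1<->R0 -> R1=(0,2,5) R0=(0,2,5)
Op 5: merge R1<->R2 -> R1=(0,2,5) R2=(0,2,5)
Op 6: merge R0<->R1 -> R0=(0,2,5) R1=(0,2,5)
Op 7: inc R1 by 3 -> R1=(0,5,5) value=10
Op 8: merge R2<->R1 -> R2=(0,5,5) R1=(0,5,5)

Answer: 0 5 5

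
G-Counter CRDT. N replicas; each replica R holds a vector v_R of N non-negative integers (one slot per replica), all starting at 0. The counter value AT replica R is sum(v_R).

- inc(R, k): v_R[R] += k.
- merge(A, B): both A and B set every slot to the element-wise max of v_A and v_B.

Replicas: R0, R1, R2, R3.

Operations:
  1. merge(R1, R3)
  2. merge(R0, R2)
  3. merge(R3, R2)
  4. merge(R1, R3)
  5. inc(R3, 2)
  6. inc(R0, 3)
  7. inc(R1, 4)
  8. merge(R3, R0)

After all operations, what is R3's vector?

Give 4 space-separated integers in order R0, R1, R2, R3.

Answer: 3 0 0 2

Derivation:
Op 1: merge R1<->R3 -> R1=(0,0,0,0) R3=(0,0,0,0)
Op 2: merge R0<->R2 -> R0=(0,0,0,0) R2=(0,0,0,0)
Op 3: merge R3<->R2 -> R3=(0,0,0,0) R2=(0,0,0,0)
Op 4: merge R1<->R3 -> R1=(0,0,0,0) R3=(0,0,0,0)
Op 5: inc R3 by 2 -> R3=(0,0,0,2) value=2
Op 6: inc R0 by 3 -> R0=(3,0,0,0) value=3
Op 7: inc R1 by 4 -> R1=(0,4,0,0) value=4
Op 8: merge R3<->R0 -> R3=(3,0,0,2) R0=(3,0,0,2)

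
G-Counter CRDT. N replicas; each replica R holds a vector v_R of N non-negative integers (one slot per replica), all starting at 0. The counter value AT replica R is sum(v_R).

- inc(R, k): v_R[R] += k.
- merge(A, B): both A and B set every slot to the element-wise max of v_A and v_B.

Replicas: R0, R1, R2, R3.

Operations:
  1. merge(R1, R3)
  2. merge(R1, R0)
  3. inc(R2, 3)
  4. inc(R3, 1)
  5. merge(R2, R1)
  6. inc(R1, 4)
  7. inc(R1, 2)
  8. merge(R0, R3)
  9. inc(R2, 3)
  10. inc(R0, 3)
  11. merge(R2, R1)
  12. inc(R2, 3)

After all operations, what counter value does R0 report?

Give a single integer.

Op 1: merge R1<->R3 -> R1=(0,0,0,0) R3=(0,0,0,0)
Op 2: merge R1<->R0 -> R1=(0,0,0,0) R0=(0,0,0,0)
Op 3: inc R2 by 3 -> R2=(0,0,3,0) value=3
Op 4: inc R3 by 1 -> R3=(0,0,0,1) value=1
Op 5: merge R2<->R1 -> R2=(0,0,3,0) R1=(0,0,3,0)
Op 6: inc R1 by 4 -> R1=(0,4,3,0) value=7
Op 7: inc R1 by 2 -> R1=(0,6,3,0) value=9
Op 8: merge R0<->R3 -> R0=(0,0,0,1) R3=(0,0,0,1)
Op 9: inc R2 by 3 -> R2=(0,0,6,0) value=6
Op 10: inc R0 by 3 -> R0=(3,0,0,1) value=4
Op 11: merge R2<->R1 -> R2=(0,6,6,0) R1=(0,6,6,0)
Op 12: inc R2 by 3 -> R2=(0,6,9,0) value=15

Answer: 4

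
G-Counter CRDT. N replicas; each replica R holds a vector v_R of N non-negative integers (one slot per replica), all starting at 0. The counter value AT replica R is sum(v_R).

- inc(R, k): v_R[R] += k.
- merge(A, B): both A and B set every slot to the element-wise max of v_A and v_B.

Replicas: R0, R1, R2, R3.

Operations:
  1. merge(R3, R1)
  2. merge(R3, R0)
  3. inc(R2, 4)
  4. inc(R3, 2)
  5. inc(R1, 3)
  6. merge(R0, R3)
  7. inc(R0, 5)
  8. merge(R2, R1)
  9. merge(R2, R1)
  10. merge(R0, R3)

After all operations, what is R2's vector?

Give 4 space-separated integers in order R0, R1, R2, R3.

Answer: 0 3 4 0

Derivation:
Op 1: merge R3<->R1 -> R3=(0,0,0,0) R1=(0,0,0,0)
Op 2: merge R3<->R0 -> R3=(0,0,0,0) R0=(0,0,0,0)
Op 3: inc R2 by 4 -> R2=(0,0,4,0) value=4
Op 4: inc R3 by 2 -> R3=(0,0,0,2) value=2
Op 5: inc R1 by 3 -> R1=(0,3,0,0) value=3
Op 6: merge R0<->R3 -> R0=(0,0,0,2) R3=(0,0,0,2)
Op 7: inc R0 by 5 -> R0=(5,0,0,2) value=7
Op 8: merge R2<->R1 -> R2=(0,3,4,0) R1=(0,3,4,0)
Op 9: merge R2<->R1 -> R2=(0,3,4,0) R1=(0,3,4,0)
Op 10: merge R0<->R3 -> R0=(5,0,0,2) R3=(5,0,0,2)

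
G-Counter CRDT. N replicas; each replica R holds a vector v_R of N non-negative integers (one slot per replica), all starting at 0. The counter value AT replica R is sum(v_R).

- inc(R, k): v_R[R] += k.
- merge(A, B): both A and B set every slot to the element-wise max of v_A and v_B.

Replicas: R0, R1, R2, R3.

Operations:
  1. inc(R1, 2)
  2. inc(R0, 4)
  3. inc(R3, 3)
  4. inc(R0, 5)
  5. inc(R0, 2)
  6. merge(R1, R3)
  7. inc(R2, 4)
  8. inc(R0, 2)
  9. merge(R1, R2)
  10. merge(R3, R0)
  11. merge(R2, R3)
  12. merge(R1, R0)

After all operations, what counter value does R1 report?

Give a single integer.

Op 1: inc R1 by 2 -> R1=(0,2,0,0) value=2
Op 2: inc R0 by 4 -> R0=(4,0,0,0) value=4
Op 3: inc R3 by 3 -> R3=(0,0,0,3) value=3
Op 4: inc R0 by 5 -> R0=(9,0,0,0) value=9
Op 5: inc R0 by 2 -> R0=(11,0,0,0) value=11
Op 6: merge R1<->R3 -> R1=(0,2,0,3) R3=(0,2,0,3)
Op 7: inc R2 by 4 -> R2=(0,0,4,0) value=4
Op 8: inc R0 by 2 -> R0=(13,0,0,0) value=13
Op 9: merge R1<->R2 -> R1=(0,2,4,3) R2=(0,2,4,3)
Op 10: merge R3<->R0 -> R3=(13,2,0,3) R0=(13,2,0,3)
Op 11: merge R2<->R3 -> R2=(13,2,4,3) R3=(13,2,4,3)
Op 12: merge R1<->R0 -> R1=(13,2,4,3) R0=(13,2,4,3)

Answer: 22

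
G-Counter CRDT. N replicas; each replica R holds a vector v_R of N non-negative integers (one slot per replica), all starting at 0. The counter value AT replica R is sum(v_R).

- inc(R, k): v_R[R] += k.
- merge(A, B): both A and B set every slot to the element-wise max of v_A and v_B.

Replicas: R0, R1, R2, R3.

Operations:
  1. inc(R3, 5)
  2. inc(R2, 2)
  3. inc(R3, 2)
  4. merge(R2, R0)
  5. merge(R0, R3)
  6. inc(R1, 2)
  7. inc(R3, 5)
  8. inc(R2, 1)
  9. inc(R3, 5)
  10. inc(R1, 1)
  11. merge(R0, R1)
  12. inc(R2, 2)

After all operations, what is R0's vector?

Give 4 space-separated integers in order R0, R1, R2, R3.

Op 1: inc R3 by 5 -> R3=(0,0,0,5) value=5
Op 2: inc R2 by 2 -> R2=(0,0,2,0) value=2
Op 3: inc R3 by 2 -> R3=(0,0,0,7) value=7
Op 4: merge R2<->R0 -> R2=(0,0,2,0) R0=(0,0,2,0)
Op 5: merge R0<->R3 -> R0=(0,0,2,7) R3=(0,0,2,7)
Op 6: inc R1 by 2 -> R1=(0,2,0,0) value=2
Op 7: inc R3 by 5 -> R3=(0,0,2,12) value=14
Op 8: inc R2 by 1 -> R2=(0,0,3,0) value=3
Op 9: inc R3 by 5 -> R3=(0,0,2,17) value=19
Op 10: inc R1 by 1 -> R1=(0,3,0,0) value=3
Op 11: merge R0<->R1 -> R0=(0,3,2,7) R1=(0,3,2,7)
Op 12: inc R2 by 2 -> R2=(0,0,5,0) value=5

Answer: 0 3 2 7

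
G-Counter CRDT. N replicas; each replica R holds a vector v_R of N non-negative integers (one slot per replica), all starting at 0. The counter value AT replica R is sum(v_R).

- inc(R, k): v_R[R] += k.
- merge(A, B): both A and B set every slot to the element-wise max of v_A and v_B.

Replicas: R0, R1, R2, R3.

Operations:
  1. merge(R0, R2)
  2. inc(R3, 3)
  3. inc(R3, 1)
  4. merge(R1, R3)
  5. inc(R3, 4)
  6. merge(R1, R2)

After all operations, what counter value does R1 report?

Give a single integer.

Op 1: merge R0<->R2 -> R0=(0,0,0,0) R2=(0,0,0,0)
Op 2: inc R3 by 3 -> R3=(0,0,0,3) value=3
Op 3: inc R3 by 1 -> R3=(0,0,0,4) value=4
Op 4: merge R1<->R3 -> R1=(0,0,0,4) R3=(0,0,0,4)
Op 5: inc R3 by 4 -> R3=(0,0,0,8) value=8
Op 6: merge R1<->R2 -> R1=(0,0,0,4) R2=(0,0,0,4)

Answer: 4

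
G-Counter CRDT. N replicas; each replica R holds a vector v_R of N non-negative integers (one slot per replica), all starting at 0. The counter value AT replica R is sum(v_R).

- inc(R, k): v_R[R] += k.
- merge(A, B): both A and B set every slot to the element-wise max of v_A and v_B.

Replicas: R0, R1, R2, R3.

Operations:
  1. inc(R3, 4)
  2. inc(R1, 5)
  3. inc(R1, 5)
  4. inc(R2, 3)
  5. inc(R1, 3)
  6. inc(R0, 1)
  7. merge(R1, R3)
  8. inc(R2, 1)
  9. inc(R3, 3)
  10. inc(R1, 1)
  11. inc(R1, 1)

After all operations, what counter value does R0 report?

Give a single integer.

Op 1: inc R3 by 4 -> R3=(0,0,0,4) value=4
Op 2: inc R1 by 5 -> R1=(0,5,0,0) value=5
Op 3: inc R1 by 5 -> R1=(0,10,0,0) value=10
Op 4: inc R2 by 3 -> R2=(0,0,3,0) value=3
Op 5: inc R1 by 3 -> R1=(0,13,0,0) value=13
Op 6: inc R0 by 1 -> R0=(1,0,0,0) value=1
Op 7: merge R1<->R3 -> R1=(0,13,0,4) R3=(0,13,0,4)
Op 8: inc R2 by 1 -> R2=(0,0,4,0) value=4
Op 9: inc R3 by 3 -> R3=(0,13,0,7) value=20
Op 10: inc R1 by 1 -> R1=(0,14,0,4) value=18
Op 11: inc R1 by 1 -> R1=(0,15,0,4) value=19

Answer: 1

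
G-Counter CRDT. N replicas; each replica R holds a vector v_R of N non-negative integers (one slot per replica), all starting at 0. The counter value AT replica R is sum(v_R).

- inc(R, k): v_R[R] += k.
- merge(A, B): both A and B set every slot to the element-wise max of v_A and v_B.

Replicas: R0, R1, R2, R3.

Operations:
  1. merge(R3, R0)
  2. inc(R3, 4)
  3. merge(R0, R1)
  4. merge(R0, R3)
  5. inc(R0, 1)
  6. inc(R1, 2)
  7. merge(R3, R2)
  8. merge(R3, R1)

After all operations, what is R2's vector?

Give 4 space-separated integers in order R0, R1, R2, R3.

Answer: 0 0 0 4

Derivation:
Op 1: merge R3<->R0 -> R3=(0,0,0,0) R0=(0,0,0,0)
Op 2: inc R3 by 4 -> R3=(0,0,0,4) value=4
Op 3: merge R0<->R1 -> R0=(0,0,0,0) R1=(0,0,0,0)
Op 4: merge R0<->R3 -> R0=(0,0,0,4) R3=(0,0,0,4)
Op 5: inc R0 by 1 -> R0=(1,0,0,4) value=5
Op 6: inc R1 by 2 -> R1=(0,2,0,0) value=2
Op 7: merge R3<->R2 -> R3=(0,0,0,4) R2=(0,0,0,4)
Op 8: merge R3<->R1 -> R3=(0,2,0,4) R1=(0,2,0,4)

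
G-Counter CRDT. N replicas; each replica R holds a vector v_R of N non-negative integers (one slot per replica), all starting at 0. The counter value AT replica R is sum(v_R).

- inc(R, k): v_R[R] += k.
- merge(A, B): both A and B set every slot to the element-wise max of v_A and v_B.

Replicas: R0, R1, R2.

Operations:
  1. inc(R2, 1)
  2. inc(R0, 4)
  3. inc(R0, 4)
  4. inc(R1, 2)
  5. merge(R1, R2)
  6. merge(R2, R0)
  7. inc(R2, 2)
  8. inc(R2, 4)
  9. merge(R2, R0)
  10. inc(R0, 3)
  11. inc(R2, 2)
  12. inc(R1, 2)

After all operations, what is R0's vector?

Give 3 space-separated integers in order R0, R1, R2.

Answer: 11 2 7

Derivation:
Op 1: inc R2 by 1 -> R2=(0,0,1) value=1
Op 2: inc R0 by 4 -> R0=(4,0,0) value=4
Op 3: inc R0 by 4 -> R0=(8,0,0) value=8
Op 4: inc R1 by 2 -> R1=(0,2,0) value=2
Op 5: merge R1<->R2 -> R1=(0,2,1) R2=(0,2,1)
Op 6: merge R2<->R0 -> R2=(8,2,1) R0=(8,2,1)
Op 7: inc R2 by 2 -> R2=(8,2,3) value=13
Op 8: inc R2 by 4 -> R2=(8,2,7) value=17
Op 9: merge R2<->R0 -> R2=(8,2,7) R0=(8,2,7)
Op 10: inc R0 by 3 -> R0=(11,2,7) value=20
Op 11: inc R2 by 2 -> R2=(8,2,9) value=19
Op 12: inc R1 by 2 -> R1=(0,4,1) value=5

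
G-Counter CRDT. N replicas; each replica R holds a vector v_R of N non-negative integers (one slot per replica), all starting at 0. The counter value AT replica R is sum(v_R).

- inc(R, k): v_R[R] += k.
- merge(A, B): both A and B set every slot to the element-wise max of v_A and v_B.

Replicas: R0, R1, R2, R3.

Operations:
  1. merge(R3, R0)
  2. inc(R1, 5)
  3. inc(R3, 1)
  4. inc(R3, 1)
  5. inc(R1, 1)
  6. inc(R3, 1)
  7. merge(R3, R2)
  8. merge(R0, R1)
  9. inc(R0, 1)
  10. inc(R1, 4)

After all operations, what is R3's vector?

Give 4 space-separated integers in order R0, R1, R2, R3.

Answer: 0 0 0 3

Derivation:
Op 1: merge R3<->R0 -> R3=(0,0,0,0) R0=(0,0,0,0)
Op 2: inc R1 by 5 -> R1=(0,5,0,0) value=5
Op 3: inc R3 by 1 -> R3=(0,0,0,1) value=1
Op 4: inc R3 by 1 -> R3=(0,0,0,2) value=2
Op 5: inc R1 by 1 -> R1=(0,6,0,0) value=6
Op 6: inc R3 by 1 -> R3=(0,0,0,3) value=3
Op 7: merge R3<->R2 -> R3=(0,0,0,3) R2=(0,0,0,3)
Op 8: merge R0<->R1 -> R0=(0,6,0,0) R1=(0,6,0,0)
Op 9: inc R0 by 1 -> R0=(1,6,0,0) value=7
Op 10: inc R1 by 4 -> R1=(0,10,0,0) value=10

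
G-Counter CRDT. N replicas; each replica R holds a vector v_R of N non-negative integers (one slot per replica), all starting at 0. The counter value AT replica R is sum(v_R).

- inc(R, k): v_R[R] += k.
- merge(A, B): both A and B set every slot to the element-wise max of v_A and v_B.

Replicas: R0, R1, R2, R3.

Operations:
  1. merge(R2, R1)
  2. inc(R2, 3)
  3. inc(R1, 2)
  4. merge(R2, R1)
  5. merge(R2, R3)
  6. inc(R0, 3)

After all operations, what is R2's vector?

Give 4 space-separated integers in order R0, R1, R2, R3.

Answer: 0 2 3 0

Derivation:
Op 1: merge R2<->R1 -> R2=(0,0,0,0) R1=(0,0,0,0)
Op 2: inc R2 by 3 -> R2=(0,0,3,0) value=3
Op 3: inc R1 by 2 -> R1=(0,2,0,0) value=2
Op 4: merge R2<->R1 -> R2=(0,2,3,0) R1=(0,2,3,0)
Op 5: merge R2<->R3 -> R2=(0,2,3,0) R3=(0,2,3,0)
Op 6: inc R0 by 3 -> R0=(3,0,0,0) value=3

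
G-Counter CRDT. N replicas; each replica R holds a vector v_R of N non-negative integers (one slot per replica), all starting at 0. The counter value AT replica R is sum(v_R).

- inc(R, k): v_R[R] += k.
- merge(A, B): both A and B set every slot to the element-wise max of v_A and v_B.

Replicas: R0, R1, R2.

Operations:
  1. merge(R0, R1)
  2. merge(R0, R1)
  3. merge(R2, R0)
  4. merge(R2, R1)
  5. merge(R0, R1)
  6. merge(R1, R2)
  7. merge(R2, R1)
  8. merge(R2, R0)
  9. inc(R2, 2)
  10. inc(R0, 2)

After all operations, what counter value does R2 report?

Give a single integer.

Answer: 2

Derivation:
Op 1: merge R0<->R1 -> R0=(0,0,0) R1=(0,0,0)
Op 2: merge R0<->R1 -> R0=(0,0,0) R1=(0,0,0)
Op 3: merge R2<->R0 -> R2=(0,0,0) R0=(0,0,0)
Op 4: merge R2<->R1 -> R2=(0,0,0) R1=(0,0,0)
Op 5: merge R0<->R1 -> R0=(0,0,0) R1=(0,0,0)
Op 6: merge R1<->R2 -> R1=(0,0,0) R2=(0,0,0)
Op 7: merge R2<->R1 -> R2=(0,0,0) R1=(0,0,0)
Op 8: merge R2<->R0 -> R2=(0,0,0) R0=(0,0,0)
Op 9: inc R2 by 2 -> R2=(0,0,2) value=2
Op 10: inc R0 by 2 -> R0=(2,0,0) value=2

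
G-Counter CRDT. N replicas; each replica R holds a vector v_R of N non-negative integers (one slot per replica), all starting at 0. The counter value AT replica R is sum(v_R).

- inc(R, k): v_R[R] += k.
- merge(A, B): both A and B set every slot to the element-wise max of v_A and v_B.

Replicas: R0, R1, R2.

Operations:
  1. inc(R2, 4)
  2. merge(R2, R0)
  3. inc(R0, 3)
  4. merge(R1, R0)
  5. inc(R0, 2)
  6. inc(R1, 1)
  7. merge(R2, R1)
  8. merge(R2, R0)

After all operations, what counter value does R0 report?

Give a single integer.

Op 1: inc R2 by 4 -> R2=(0,0,4) value=4
Op 2: merge R2<->R0 -> R2=(0,0,4) R0=(0,0,4)
Op 3: inc R0 by 3 -> R0=(3,0,4) value=7
Op 4: merge R1<->R0 -> R1=(3,0,4) R0=(3,0,4)
Op 5: inc R0 by 2 -> R0=(5,0,4) value=9
Op 6: inc R1 by 1 -> R1=(3,1,4) value=8
Op 7: merge R2<->R1 -> R2=(3,1,4) R1=(3,1,4)
Op 8: merge R2<->R0 -> R2=(5,1,4) R0=(5,1,4)

Answer: 10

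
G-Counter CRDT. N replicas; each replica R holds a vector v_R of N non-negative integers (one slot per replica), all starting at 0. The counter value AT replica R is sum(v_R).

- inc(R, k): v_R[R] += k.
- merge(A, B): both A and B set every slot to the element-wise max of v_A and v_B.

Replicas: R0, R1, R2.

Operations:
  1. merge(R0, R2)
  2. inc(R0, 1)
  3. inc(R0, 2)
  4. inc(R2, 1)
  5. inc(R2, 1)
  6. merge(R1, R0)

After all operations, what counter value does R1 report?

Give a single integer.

Op 1: merge R0<->R2 -> R0=(0,0,0) R2=(0,0,0)
Op 2: inc R0 by 1 -> R0=(1,0,0) value=1
Op 3: inc R0 by 2 -> R0=(3,0,0) value=3
Op 4: inc R2 by 1 -> R2=(0,0,1) value=1
Op 5: inc R2 by 1 -> R2=(0,0,2) value=2
Op 6: merge R1<->R0 -> R1=(3,0,0) R0=(3,0,0)

Answer: 3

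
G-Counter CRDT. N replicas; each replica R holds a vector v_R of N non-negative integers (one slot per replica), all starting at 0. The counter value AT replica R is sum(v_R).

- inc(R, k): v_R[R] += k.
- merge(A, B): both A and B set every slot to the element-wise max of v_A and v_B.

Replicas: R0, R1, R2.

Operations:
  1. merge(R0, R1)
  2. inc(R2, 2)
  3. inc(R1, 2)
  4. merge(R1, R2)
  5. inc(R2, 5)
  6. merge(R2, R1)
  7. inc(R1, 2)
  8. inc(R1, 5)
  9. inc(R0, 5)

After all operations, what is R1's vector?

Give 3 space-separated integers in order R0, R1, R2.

Op 1: merge R0<->R1 -> R0=(0,0,0) R1=(0,0,0)
Op 2: inc R2 by 2 -> R2=(0,0,2) value=2
Op 3: inc R1 by 2 -> R1=(0,2,0) value=2
Op 4: merge R1<->R2 -> R1=(0,2,2) R2=(0,2,2)
Op 5: inc R2 by 5 -> R2=(0,2,7) value=9
Op 6: merge R2<->R1 -> R2=(0,2,7) R1=(0,2,7)
Op 7: inc R1 by 2 -> R1=(0,4,7) value=11
Op 8: inc R1 by 5 -> R1=(0,9,7) value=16
Op 9: inc R0 by 5 -> R0=(5,0,0) value=5

Answer: 0 9 7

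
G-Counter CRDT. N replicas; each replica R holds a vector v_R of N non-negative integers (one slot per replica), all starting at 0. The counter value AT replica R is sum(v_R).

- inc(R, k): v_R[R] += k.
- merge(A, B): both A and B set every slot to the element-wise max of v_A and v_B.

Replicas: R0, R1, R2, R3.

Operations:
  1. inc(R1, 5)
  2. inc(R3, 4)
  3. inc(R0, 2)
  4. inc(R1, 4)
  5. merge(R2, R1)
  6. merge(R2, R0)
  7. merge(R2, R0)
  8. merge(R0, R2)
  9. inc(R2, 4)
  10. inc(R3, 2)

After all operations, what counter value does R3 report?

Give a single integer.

Answer: 6

Derivation:
Op 1: inc R1 by 5 -> R1=(0,5,0,0) value=5
Op 2: inc R3 by 4 -> R3=(0,0,0,4) value=4
Op 3: inc R0 by 2 -> R0=(2,0,0,0) value=2
Op 4: inc R1 by 4 -> R1=(0,9,0,0) value=9
Op 5: merge R2<->R1 -> R2=(0,9,0,0) R1=(0,9,0,0)
Op 6: merge R2<->R0 -> R2=(2,9,0,0) R0=(2,9,0,0)
Op 7: merge R2<->R0 -> R2=(2,9,0,0) R0=(2,9,0,0)
Op 8: merge R0<->R2 -> R0=(2,9,0,0) R2=(2,9,0,0)
Op 9: inc R2 by 4 -> R2=(2,9,4,0) value=15
Op 10: inc R3 by 2 -> R3=(0,0,0,6) value=6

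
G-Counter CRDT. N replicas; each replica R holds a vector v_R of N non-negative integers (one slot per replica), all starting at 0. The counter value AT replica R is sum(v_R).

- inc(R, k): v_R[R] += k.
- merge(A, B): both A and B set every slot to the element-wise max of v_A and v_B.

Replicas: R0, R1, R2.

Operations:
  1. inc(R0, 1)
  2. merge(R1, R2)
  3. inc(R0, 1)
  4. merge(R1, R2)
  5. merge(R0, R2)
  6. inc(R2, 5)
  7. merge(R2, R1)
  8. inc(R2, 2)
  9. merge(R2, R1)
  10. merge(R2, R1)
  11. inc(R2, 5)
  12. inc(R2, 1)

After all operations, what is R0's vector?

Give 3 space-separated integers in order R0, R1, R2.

Answer: 2 0 0

Derivation:
Op 1: inc R0 by 1 -> R0=(1,0,0) value=1
Op 2: merge R1<->R2 -> R1=(0,0,0) R2=(0,0,0)
Op 3: inc R0 by 1 -> R0=(2,0,0) value=2
Op 4: merge R1<->R2 -> R1=(0,0,0) R2=(0,0,0)
Op 5: merge R0<->R2 -> R0=(2,0,0) R2=(2,0,0)
Op 6: inc R2 by 5 -> R2=(2,0,5) value=7
Op 7: merge R2<->R1 -> R2=(2,0,5) R1=(2,0,5)
Op 8: inc R2 by 2 -> R2=(2,0,7) value=9
Op 9: merge R2<->R1 -> R2=(2,0,7) R1=(2,0,7)
Op 10: merge R2<->R1 -> R2=(2,0,7) R1=(2,0,7)
Op 11: inc R2 by 5 -> R2=(2,0,12) value=14
Op 12: inc R2 by 1 -> R2=(2,0,13) value=15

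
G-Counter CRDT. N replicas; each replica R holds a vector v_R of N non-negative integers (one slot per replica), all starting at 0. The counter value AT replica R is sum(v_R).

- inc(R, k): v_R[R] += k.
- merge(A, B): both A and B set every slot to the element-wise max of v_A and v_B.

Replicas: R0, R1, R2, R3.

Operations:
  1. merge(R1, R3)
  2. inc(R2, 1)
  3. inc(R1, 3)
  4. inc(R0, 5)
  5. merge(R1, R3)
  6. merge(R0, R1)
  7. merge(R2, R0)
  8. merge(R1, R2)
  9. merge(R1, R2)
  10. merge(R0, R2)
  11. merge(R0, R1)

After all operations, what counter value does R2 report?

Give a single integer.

Op 1: merge R1<->R3 -> R1=(0,0,0,0) R3=(0,0,0,0)
Op 2: inc R2 by 1 -> R2=(0,0,1,0) value=1
Op 3: inc R1 by 3 -> R1=(0,3,0,0) value=3
Op 4: inc R0 by 5 -> R0=(5,0,0,0) value=5
Op 5: merge R1<->R3 -> R1=(0,3,0,0) R3=(0,3,0,0)
Op 6: merge R0<->R1 -> R0=(5,3,0,0) R1=(5,3,0,0)
Op 7: merge R2<->R0 -> R2=(5,3,1,0) R0=(5,3,1,0)
Op 8: merge R1<->R2 -> R1=(5,3,1,0) R2=(5,3,1,0)
Op 9: merge R1<->R2 -> R1=(5,3,1,0) R2=(5,3,1,0)
Op 10: merge R0<->R2 -> R0=(5,3,1,0) R2=(5,3,1,0)
Op 11: merge R0<->R1 -> R0=(5,3,1,0) R1=(5,3,1,0)

Answer: 9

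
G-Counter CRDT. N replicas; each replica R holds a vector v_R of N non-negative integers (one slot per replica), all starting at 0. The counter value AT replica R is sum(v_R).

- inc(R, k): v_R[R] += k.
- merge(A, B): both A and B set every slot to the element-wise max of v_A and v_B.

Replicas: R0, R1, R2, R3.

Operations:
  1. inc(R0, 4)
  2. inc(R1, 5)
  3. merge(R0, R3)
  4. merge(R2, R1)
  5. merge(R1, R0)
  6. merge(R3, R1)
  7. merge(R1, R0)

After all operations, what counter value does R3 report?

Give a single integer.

Op 1: inc R0 by 4 -> R0=(4,0,0,0) value=4
Op 2: inc R1 by 5 -> R1=(0,5,0,0) value=5
Op 3: merge R0<->R3 -> R0=(4,0,0,0) R3=(4,0,0,0)
Op 4: merge R2<->R1 -> R2=(0,5,0,0) R1=(0,5,0,0)
Op 5: merge R1<->R0 -> R1=(4,5,0,0) R0=(4,5,0,0)
Op 6: merge R3<->R1 -> R3=(4,5,0,0) R1=(4,5,0,0)
Op 7: merge R1<->R0 -> R1=(4,5,0,0) R0=(4,5,0,0)

Answer: 9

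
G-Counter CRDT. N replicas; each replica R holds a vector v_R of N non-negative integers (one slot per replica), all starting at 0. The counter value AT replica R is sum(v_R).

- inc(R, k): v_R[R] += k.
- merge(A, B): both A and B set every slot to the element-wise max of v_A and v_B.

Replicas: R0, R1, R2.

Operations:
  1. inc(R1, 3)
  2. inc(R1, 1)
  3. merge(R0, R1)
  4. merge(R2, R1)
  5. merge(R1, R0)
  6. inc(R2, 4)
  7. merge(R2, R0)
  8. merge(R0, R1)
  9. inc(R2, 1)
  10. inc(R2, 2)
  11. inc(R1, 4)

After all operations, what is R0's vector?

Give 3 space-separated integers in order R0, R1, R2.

Op 1: inc R1 by 3 -> R1=(0,3,0) value=3
Op 2: inc R1 by 1 -> R1=(0,4,0) value=4
Op 3: merge R0<->R1 -> R0=(0,4,0) R1=(0,4,0)
Op 4: merge R2<->R1 -> R2=(0,4,0) R1=(0,4,0)
Op 5: merge R1<->R0 -> R1=(0,4,0) R0=(0,4,0)
Op 6: inc R2 by 4 -> R2=(0,4,4) value=8
Op 7: merge R2<->R0 -> R2=(0,4,4) R0=(0,4,4)
Op 8: merge R0<->R1 -> R0=(0,4,4) R1=(0,4,4)
Op 9: inc R2 by 1 -> R2=(0,4,5) value=9
Op 10: inc R2 by 2 -> R2=(0,4,7) value=11
Op 11: inc R1 by 4 -> R1=(0,8,4) value=12

Answer: 0 4 4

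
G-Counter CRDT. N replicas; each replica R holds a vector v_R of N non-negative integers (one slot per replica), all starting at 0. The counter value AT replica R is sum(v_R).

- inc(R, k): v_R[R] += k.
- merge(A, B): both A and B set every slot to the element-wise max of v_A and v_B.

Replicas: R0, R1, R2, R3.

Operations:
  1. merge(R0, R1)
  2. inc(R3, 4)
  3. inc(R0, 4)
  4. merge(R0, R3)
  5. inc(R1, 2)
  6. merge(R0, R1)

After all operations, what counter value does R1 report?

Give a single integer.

Op 1: merge R0<->R1 -> R0=(0,0,0,0) R1=(0,0,0,0)
Op 2: inc R3 by 4 -> R3=(0,0,0,4) value=4
Op 3: inc R0 by 4 -> R0=(4,0,0,0) value=4
Op 4: merge R0<->R3 -> R0=(4,0,0,4) R3=(4,0,0,4)
Op 5: inc R1 by 2 -> R1=(0,2,0,0) value=2
Op 6: merge R0<->R1 -> R0=(4,2,0,4) R1=(4,2,0,4)

Answer: 10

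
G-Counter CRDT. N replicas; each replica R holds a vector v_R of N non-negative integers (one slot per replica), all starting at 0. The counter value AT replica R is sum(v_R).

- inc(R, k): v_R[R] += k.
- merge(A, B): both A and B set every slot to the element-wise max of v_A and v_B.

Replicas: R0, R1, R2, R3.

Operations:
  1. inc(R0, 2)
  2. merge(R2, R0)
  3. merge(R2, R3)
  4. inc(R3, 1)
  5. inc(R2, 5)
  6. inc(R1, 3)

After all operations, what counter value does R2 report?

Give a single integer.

Answer: 7

Derivation:
Op 1: inc R0 by 2 -> R0=(2,0,0,0) value=2
Op 2: merge R2<->R0 -> R2=(2,0,0,0) R0=(2,0,0,0)
Op 3: merge R2<->R3 -> R2=(2,0,0,0) R3=(2,0,0,0)
Op 4: inc R3 by 1 -> R3=(2,0,0,1) value=3
Op 5: inc R2 by 5 -> R2=(2,0,5,0) value=7
Op 6: inc R1 by 3 -> R1=(0,3,0,0) value=3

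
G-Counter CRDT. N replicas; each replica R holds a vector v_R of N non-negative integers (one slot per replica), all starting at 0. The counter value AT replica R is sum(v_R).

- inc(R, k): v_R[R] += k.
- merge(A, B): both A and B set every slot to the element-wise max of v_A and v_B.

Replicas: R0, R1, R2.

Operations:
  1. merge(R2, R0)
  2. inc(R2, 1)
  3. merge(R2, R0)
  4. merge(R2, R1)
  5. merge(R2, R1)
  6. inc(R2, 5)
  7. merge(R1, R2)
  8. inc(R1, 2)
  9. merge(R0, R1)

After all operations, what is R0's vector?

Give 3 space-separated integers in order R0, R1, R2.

Answer: 0 2 6

Derivation:
Op 1: merge R2<->R0 -> R2=(0,0,0) R0=(0,0,0)
Op 2: inc R2 by 1 -> R2=(0,0,1) value=1
Op 3: merge R2<->R0 -> R2=(0,0,1) R0=(0,0,1)
Op 4: merge R2<->R1 -> R2=(0,0,1) R1=(0,0,1)
Op 5: merge R2<->R1 -> R2=(0,0,1) R1=(0,0,1)
Op 6: inc R2 by 5 -> R2=(0,0,6) value=6
Op 7: merge R1<->R2 -> R1=(0,0,6) R2=(0,0,6)
Op 8: inc R1 by 2 -> R1=(0,2,6) value=8
Op 9: merge R0<->R1 -> R0=(0,2,6) R1=(0,2,6)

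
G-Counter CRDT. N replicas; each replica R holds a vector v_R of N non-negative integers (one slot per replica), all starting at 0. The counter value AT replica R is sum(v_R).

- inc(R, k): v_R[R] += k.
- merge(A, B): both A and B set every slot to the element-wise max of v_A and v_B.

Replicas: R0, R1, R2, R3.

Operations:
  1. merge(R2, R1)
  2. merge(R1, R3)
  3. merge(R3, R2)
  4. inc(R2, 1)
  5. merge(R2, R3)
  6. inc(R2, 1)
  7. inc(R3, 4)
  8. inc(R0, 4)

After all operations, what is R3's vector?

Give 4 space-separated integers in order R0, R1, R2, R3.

Answer: 0 0 1 4

Derivation:
Op 1: merge R2<->R1 -> R2=(0,0,0,0) R1=(0,0,0,0)
Op 2: merge R1<->R3 -> R1=(0,0,0,0) R3=(0,0,0,0)
Op 3: merge R3<->R2 -> R3=(0,0,0,0) R2=(0,0,0,0)
Op 4: inc R2 by 1 -> R2=(0,0,1,0) value=1
Op 5: merge R2<->R3 -> R2=(0,0,1,0) R3=(0,0,1,0)
Op 6: inc R2 by 1 -> R2=(0,0,2,0) value=2
Op 7: inc R3 by 4 -> R3=(0,0,1,4) value=5
Op 8: inc R0 by 4 -> R0=(4,0,0,0) value=4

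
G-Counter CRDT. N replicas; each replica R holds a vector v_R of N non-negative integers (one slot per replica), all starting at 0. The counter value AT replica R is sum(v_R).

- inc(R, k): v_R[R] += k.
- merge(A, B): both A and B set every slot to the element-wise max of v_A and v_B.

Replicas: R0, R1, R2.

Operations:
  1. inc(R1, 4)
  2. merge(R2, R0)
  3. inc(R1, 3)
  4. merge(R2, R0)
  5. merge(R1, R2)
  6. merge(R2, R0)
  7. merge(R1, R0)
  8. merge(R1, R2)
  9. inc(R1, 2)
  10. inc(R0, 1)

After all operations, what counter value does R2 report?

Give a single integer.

Answer: 7

Derivation:
Op 1: inc R1 by 4 -> R1=(0,4,0) value=4
Op 2: merge R2<->R0 -> R2=(0,0,0) R0=(0,0,0)
Op 3: inc R1 by 3 -> R1=(0,7,0) value=7
Op 4: merge R2<->R0 -> R2=(0,0,0) R0=(0,0,0)
Op 5: merge R1<->R2 -> R1=(0,7,0) R2=(0,7,0)
Op 6: merge R2<->R0 -> R2=(0,7,0) R0=(0,7,0)
Op 7: merge R1<->R0 -> R1=(0,7,0) R0=(0,7,0)
Op 8: merge R1<->R2 -> R1=(0,7,0) R2=(0,7,0)
Op 9: inc R1 by 2 -> R1=(0,9,0) value=9
Op 10: inc R0 by 1 -> R0=(1,7,0) value=8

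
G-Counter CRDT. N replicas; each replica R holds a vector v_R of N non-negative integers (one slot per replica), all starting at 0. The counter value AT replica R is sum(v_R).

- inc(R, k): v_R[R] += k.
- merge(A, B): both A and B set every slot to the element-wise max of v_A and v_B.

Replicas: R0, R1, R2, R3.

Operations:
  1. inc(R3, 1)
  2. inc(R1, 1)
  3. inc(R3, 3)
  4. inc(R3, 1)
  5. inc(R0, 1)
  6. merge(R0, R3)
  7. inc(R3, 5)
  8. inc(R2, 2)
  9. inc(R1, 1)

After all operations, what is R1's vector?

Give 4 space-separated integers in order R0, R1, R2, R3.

Answer: 0 2 0 0

Derivation:
Op 1: inc R3 by 1 -> R3=(0,0,0,1) value=1
Op 2: inc R1 by 1 -> R1=(0,1,0,0) value=1
Op 3: inc R3 by 3 -> R3=(0,0,0,4) value=4
Op 4: inc R3 by 1 -> R3=(0,0,0,5) value=5
Op 5: inc R0 by 1 -> R0=(1,0,0,0) value=1
Op 6: merge R0<->R3 -> R0=(1,0,0,5) R3=(1,0,0,5)
Op 7: inc R3 by 5 -> R3=(1,0,0,10) value=11
Op 8: inc R2 by 2 -> R2=(0,0,2,0) value=2
Op 9: inc R1 by 1 -> R1=(0,2,0,0) value=2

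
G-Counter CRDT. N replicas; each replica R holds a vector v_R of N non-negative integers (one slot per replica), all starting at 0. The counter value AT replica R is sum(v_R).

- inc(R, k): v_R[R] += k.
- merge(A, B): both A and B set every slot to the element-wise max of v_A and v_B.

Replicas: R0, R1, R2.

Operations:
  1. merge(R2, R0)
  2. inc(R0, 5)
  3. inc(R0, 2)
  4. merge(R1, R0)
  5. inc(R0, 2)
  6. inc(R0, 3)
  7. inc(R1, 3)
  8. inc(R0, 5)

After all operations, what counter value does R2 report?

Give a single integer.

Op 1: merge R2<->R0 -> R2=(0,0,0) R0=(0,0,0)
Op 2: inc R0 by 5 -> R0=(5,0,0) value=5
Op 3: inc R0 by 2 -> R0=(7,0,0) value=7
Op 4: merge R1<->R0 -> R1=(7,0,0) R0=(7,0,0)
Op 5: inc R0 by 2 -> R0=(9,0,0) value=9
Op 6: inc R0 by 3 -> R0=(12,0,0) value=12
Op 7: inc R1 by 3 -> R1=(7,3,0) value=10
Op 8: inc R0 by 5 -> R0=(17,0,0) value=17

Answer: 0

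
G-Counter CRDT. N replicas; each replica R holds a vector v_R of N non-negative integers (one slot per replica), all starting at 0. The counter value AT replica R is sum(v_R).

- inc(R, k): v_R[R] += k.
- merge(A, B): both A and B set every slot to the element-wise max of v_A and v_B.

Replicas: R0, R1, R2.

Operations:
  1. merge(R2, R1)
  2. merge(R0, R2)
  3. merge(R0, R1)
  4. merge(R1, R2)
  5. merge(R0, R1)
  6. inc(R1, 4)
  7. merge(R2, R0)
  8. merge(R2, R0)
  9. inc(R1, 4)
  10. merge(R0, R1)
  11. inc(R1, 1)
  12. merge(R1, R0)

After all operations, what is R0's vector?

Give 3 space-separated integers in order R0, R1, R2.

Op 1: merge R2<->R1 -> R2=(0,0,0) R1=(0,0,0)
Op 2: merge R0<->R2 -> R0=(0,0,0) R2=(0,0,0)
Op 3: merge R0<->R1 -> R0=(0,0,0) R1=(0,0,0)
Op 4: merge R1<->R2 -> R1=(0,0,0) R2=(0,0,0)
Op 5: merge R0<->R1 -> R0=(0,0,0) R1=(0,0,0)
Op 6: inc R1 by 4 -> R1=(0,4,0) value=4
Op 7: merge R2<->R0 -> R2=(0,0,0) R0=(0,0,0)
Op 8: merge R2<->R0 -> R2=(0,0,0) R0=(0,0,0)
Op 9: inc R1 by 4 -> R1=(0,8,0) value=8
Op 10: merge R0<->R1 -> R0=(0,8,0) R1=(0,8,0)
Op 11: inc R1 by 1 -> R1=(0,9,0) value=9
Op 12: merge R1<->R0 -> R1=(0,9,0) R0=(0,9,0)

Answer: 0 9 0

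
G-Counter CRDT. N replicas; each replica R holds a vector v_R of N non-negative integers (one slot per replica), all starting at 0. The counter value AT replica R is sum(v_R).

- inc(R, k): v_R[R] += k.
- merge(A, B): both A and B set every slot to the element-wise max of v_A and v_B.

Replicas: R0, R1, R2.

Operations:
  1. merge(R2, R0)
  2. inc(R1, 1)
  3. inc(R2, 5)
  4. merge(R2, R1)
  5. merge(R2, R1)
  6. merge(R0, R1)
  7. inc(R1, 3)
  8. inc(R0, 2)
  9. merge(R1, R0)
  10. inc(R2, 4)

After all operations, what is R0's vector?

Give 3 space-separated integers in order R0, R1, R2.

Op 1: merge R2<->R0 -> R2=(0,0,0) R0=(0,0,0)
Op 2: inc R1 by 1 -> R1=(0,1,0) value=1
Op 3: inc R2 by 5 -> R2=(0,0,5) value=5
Op 4: merge R2<->R1 -> R2=(0,1,5) R1=(0,1,5)
Op 5: merge R2<->R1 -> R2=(0,1,5) R1=(0,1,5)
Op 6: merge R0<->R1 -> R0=(0,1,5) R1=(0,1,5)
Op 7: inc R1 by 3 -> R1=(0,4,5) value=9
Op 8: inc R0 by 2 -> R0=(2,1,5) value=8
Op 9: merge R1<->R0 -> R1=(2,4,5) R0=(2,4,5)
Op 10: inc R2 by 4 -> R2=(0,1,9) value=10

Answer: 2 4 5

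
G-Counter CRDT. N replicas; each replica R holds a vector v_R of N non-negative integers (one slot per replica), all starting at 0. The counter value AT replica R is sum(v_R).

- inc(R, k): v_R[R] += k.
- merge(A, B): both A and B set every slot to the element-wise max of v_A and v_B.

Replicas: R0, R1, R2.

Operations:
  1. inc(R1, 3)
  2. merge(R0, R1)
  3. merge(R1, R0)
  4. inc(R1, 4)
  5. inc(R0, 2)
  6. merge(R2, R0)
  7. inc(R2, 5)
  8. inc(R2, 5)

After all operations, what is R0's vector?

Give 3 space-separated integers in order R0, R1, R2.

Op 1: inc R1 by 3 -> R1=(0,3,0) value=3
Op 2: merge R0<->R1 -> R0=(0,3,0) R1=(0,3,0)
Op 3: merge R1<->R0 -> R1=(0,3,0) R0=(0,3,0)
Op 4: inc R1 by 4 -> R1=(0,7,0) value=7
Op 5: inc R0 by 2 -> R0=(2,3,0) value=5
Op 6: merge R2<->R0 -> R2=(2,3,0) R0=(2,3,0)
Op 7: inc R2 by 5 -> R2=(2,3,5) value=10
Op 8: inc R2 by 5 -> R2=(2,3,10) value=15

Answer: 2 3 0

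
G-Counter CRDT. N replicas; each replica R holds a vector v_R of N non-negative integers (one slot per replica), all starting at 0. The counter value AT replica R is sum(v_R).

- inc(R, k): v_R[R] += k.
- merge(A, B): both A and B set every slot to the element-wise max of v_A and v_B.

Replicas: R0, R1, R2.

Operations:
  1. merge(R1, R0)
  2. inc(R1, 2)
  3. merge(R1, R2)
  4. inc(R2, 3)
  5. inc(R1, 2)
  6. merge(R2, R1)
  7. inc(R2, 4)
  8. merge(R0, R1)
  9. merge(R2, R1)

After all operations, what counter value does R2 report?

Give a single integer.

Answer: 11

Derivation:
Op 1: merge R1<->R0 -> R1=(0,0,0) R0=(0,0,0)
Op 2: inc R1 by 2 -> R1=(0,2,0) value=2
Op 3: merge R1<->R2 -> R1=(0,2,0) R2=(0,2,0)
Op 4: inc R2 by 3 -> R2=(0,2,3) value=5
Op 5: inc R1 by 2 -> R1=(0,4,0) value=4
Op 6: merge R2<->R1 -> R2=(0,4,3) R1=(0,4,3)
Op 7: inc R2 by 4 -> R2=(0,4,7) value=11
Op 8: merge R0<->R1 -> R0=(0,4,3) R1=(0,4,3)
Op 9: merge R2<->R1 -> R2=(0,4,7) R1=(0,4,7)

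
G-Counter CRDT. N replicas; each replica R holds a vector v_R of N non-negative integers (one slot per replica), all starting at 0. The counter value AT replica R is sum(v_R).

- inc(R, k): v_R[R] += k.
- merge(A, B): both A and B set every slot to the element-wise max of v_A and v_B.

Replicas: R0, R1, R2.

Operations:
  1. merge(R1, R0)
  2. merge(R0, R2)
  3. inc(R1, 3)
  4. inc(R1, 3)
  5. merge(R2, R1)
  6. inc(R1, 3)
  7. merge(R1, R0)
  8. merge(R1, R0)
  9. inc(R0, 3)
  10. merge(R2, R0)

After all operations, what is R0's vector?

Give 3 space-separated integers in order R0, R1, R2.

Answer: 3 9 0

Derivation:
Op 1: merge R1<->R0 -> R1=(0,0,0) R0=(0,0,0)
Op 2: merge R0<->R2 -> R0=(0,0,0) R2=(0,0,0)
Op 3: inc R1 by 3 -> R1=(0,3,0) value=3
Op 4: inc R1 by 3 -> R1=(0,6,0) value=6
Op 5: merge R2<->R1 -> R2=(0,6,0) R1=(0,6,0)
Op 6: inc R1 by 3 -> R1=(0,9,0) value=9
Op 7: merge R1<->R0 -> R1=(0,9,0) R0=(0,9,0)
Op 8: merge R1<->R0 -> R1=(0,9,0) R0=(0,9,0)
Op 9: inc R0 by 3 -> R0=(3,9,0) value=12
Op 10: merge R2<->R0 -> R2=(3,9,0) R0=(3,9,0)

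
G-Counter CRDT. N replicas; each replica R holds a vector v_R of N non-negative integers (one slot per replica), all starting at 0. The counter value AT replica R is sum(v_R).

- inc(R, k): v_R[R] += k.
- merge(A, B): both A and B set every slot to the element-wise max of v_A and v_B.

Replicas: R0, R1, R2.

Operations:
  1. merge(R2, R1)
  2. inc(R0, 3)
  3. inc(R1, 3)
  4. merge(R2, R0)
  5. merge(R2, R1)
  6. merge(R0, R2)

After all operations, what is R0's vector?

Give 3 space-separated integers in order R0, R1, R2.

Op 1: merge R2<->R1 -> R2=(0,0,0) R1=(0,0,0)
Op 2: inc R0 by 3 -> R0=(3,0,0) value=3
Op 3: inc R1 by 3 -> R1=(0,3,0) value=3
Op 4: merge R2<->R0 -> R2=(3,0,0) R0=(3,0,0)
Op 5: merge R2<->R1 -> R2=(3,3,0) R1=(3,3,0)
Op 6: merge R0<->R2 -> R0=(3,3,0) R2=(3,3,0)

Answer: 3 3 0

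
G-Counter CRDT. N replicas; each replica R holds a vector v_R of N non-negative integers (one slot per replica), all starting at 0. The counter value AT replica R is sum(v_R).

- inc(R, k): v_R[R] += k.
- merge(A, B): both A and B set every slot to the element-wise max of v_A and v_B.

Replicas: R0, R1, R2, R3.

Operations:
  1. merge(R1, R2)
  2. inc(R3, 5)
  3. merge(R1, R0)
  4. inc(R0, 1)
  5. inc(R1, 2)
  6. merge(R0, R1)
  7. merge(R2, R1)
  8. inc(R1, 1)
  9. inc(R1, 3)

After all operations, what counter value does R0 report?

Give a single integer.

Op 1: merge R1<->R2 -> R1=(0,0,0,0) R2=(0,0,0,0)
Op 2: inc R3 by 5 -> R3=(0,0,0,5) value=5
Op 3: merge R1<->R0 -> R1=(0,0,0,0) R0=(0,0,0,0)
Op 4: inc R0 by 1 -> R0=(1,0,0,0) value=1
Op 5: inc R1 by 2 -> R1=(0,2,0,0) value=2
Op 6: merge R0<->R1 -> R0=(1,2,0,0) R1=(1,2,0,0)
Op 7: merge R2<->R1 -> R2=(1,2,0,0) R1=(1,2,0,0)
Op 8: inc R1 by 1 -> R1=(1,3,0,0) value=4
Op 9: inc R1 by 3 -> R1=(1,6,0,0) value=7

Answer: 3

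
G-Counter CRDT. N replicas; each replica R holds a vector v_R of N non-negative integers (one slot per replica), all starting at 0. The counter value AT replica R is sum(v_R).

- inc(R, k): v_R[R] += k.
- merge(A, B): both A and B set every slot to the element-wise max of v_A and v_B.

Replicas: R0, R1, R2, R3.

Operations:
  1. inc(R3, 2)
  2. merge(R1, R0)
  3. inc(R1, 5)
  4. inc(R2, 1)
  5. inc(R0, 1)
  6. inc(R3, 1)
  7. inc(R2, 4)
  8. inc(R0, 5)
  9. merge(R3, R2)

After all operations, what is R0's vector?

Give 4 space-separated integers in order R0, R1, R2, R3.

Answer: 6 0 0 0

Derivation:
Op 1: inc R3 by 2 -> R3=(0,0,0,2) value=2
Op 2: merge R1<->R0 -> R1=(0,0,0,0) R0=(0,0,0,0)
Op 3: inc R1 by 5 -> R1=(0,5,0,0) value=5
Op 4: inc R2 by 1 -> R2=(0,0,1,0) value=1
Op 5: inc R0 by 1 -> R0=(1,0,0,0) value=1
Op 6: inc R3 by 1 -> R3=(0,0,0,3) value=3
Op 7: inc R2 by 4 -> R2=(0,0,5,0) value=5
Op 8: inc R0 by 5 -> R0=(6,0,0,0) value=6
Op 9: merge R3<->R2 -> R3=(0,0,5,3) R2=(0,0,5,3)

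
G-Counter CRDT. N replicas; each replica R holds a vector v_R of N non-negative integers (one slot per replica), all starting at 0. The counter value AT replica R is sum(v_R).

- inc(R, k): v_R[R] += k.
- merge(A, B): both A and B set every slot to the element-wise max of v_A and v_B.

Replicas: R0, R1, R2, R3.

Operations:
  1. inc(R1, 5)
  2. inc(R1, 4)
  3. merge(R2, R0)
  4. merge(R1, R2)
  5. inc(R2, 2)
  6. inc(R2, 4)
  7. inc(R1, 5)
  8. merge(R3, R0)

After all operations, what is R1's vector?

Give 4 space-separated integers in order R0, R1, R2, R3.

Op 1: inc R1 by 5 -> R1=(0,5,0,0) value=5
Op 2: inc R1 by 4 -> R1=(0,9,0,0) value=9
Op 3: merge R2<->R0 -> R2=(0,0,0,0) R0=(0,0,0,0)
Op 4: merge R1<->R2 -> R1=(0,9,0,0) R2=(0,9,0,0)
Op 5: inc R2 by 2 -> R2=(0,9,2,0) value=11
Op 6: inc R2 by 4 -> R2=(0,9,6,0) value=15
Op 7: inc R1 by 5 -> R1=(0,14,0,0) value=14
Op 8: merge R3<->R0 -> R3=(0,0,0,0) R0=(0,0,0,0)

Answer: 0 14 0 0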